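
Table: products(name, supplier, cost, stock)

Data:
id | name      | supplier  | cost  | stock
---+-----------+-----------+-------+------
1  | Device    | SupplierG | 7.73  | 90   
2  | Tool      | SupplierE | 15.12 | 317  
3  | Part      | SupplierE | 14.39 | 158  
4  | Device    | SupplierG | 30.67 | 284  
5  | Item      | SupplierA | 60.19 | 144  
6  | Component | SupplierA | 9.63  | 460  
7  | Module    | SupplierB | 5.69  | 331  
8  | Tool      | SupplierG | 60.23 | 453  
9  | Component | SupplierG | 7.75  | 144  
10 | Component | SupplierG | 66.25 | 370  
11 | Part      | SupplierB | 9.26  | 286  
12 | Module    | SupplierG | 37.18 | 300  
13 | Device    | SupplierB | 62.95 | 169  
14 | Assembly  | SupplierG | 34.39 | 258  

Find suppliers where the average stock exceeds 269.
SELECT supplier, AVG(stock)
FROM products
GROUP BY supplier
HAVING AVG(stock) > 269

Result:
  SupplierA: avg=302.00
  SupplierG: avg=271.29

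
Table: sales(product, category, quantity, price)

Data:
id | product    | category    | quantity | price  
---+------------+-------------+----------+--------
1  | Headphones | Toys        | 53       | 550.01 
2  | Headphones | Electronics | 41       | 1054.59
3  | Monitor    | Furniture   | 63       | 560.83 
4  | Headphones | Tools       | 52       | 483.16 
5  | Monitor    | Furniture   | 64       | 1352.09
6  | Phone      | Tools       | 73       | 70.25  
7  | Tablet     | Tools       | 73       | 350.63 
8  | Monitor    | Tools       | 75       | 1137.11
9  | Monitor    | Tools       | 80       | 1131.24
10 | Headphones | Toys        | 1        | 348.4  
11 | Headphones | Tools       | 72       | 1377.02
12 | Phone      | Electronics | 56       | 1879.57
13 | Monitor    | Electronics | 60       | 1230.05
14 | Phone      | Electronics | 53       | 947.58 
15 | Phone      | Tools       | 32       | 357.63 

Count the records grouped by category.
SELECT category, COUNT(*) as count
FROM sales
GROUP BY category

Result:
  Electronics: 4
  Furniture: 2
  Tools: 7
  Toys: 2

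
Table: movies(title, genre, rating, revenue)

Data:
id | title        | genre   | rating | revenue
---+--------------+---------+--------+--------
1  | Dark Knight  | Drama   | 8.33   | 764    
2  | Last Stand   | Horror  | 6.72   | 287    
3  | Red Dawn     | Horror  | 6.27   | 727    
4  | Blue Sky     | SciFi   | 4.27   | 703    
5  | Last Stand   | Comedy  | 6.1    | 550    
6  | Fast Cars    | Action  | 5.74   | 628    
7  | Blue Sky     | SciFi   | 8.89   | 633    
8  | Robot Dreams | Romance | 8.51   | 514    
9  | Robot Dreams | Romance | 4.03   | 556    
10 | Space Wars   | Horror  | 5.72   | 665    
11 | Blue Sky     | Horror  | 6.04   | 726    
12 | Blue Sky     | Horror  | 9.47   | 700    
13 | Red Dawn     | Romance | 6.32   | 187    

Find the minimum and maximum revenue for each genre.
SELECT genre, MIN(revenue), MAX(revenue)
FROM movies
GROUP BY genre

Result:
  Action: min=628, max=628
  Comedy: min=550, max=550
  Drama: min=764, max=764
  Horror: min=287, max=727
  Romance: min=187, max=556
  SciFi: min=633, max=703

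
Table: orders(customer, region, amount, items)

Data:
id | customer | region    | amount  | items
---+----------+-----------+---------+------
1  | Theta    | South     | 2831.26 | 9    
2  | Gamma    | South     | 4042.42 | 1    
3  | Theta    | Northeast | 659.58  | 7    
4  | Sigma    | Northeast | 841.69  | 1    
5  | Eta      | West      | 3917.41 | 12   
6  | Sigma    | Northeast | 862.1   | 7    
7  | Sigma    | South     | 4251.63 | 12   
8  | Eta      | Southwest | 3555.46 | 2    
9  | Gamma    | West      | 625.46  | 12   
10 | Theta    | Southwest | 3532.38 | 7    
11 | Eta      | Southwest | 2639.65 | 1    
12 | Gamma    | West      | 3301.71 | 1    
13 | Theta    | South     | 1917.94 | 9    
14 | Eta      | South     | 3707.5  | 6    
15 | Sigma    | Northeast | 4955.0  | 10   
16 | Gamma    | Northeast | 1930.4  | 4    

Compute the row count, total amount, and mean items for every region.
SELECT region,
       COUNT(*) as cnt,
       SUM(amount) as total_amount,
       AVG(items) as avg_items
FROM orders
GROUP BY region

Result:
  Northeast: 5 records, 9248.77 total amount, 5.80 avg items
  South: 5 records, 16750.75 total amount, 7.40 avg items
  Southwest: 3 records, 9727.49 total amount, 3.33 avg items
  West: 3 records, 7844.58 total amount, 8.33 avg items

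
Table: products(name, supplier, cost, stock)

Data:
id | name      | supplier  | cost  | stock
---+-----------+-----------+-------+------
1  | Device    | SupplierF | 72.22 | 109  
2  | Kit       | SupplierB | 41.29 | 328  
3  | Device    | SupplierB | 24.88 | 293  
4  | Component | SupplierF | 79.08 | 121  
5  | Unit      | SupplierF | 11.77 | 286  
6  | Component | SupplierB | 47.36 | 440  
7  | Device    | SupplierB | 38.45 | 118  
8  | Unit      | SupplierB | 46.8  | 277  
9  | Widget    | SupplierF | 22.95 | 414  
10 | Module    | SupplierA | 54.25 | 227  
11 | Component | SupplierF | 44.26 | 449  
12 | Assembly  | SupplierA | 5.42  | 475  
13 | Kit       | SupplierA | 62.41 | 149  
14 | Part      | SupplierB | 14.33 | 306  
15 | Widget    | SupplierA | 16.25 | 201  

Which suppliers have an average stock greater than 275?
SELECT supplier, AVG(stock)
FROM products
GROUP BY supplier
HAVING AVG(stock) > 275

Result:
  SupplierB: avg=293.67
  SupplierF: avg=275.80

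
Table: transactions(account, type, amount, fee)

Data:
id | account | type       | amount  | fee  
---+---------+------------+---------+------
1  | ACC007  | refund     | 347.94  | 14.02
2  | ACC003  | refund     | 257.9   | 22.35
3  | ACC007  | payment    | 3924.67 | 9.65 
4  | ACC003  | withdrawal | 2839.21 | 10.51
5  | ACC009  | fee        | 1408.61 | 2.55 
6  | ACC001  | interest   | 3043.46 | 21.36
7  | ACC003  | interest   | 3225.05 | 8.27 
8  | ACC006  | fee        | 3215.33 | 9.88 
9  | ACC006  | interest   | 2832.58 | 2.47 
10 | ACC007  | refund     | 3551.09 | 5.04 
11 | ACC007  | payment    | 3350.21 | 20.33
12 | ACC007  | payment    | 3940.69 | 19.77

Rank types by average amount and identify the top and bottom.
SELECT type, AVG(amount)
FROM transactions
GROUP BY type
ORDER BY AVG(amount)

All groups:
  refund: 1385.64
  fee: 2311.97
  withdrawal: 2839.21
  interest: 3033.70
  payment: 3738.52

Highest: payment (3738.52)
Lowest: refund (1385.64)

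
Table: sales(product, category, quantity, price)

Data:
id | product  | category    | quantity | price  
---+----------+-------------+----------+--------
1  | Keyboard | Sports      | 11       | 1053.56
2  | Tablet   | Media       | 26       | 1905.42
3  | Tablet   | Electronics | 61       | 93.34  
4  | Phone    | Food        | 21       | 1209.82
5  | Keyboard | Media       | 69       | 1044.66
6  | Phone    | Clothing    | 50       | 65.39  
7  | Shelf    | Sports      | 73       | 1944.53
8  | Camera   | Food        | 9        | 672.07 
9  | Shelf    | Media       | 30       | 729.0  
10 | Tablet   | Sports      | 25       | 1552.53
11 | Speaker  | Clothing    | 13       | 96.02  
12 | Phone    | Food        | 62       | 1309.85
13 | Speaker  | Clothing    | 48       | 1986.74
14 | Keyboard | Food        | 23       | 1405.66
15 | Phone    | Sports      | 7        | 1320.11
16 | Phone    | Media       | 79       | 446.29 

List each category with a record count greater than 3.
SELECT category, COUNT(*) as cnt
FROM sales
GROUP BY category
HAVING COUNT(*) > 3

Result:
  Food: 4
  Media: 4
  Sports: 4

Note: HAVING filters groups after aggregation, WHERE filters rows before.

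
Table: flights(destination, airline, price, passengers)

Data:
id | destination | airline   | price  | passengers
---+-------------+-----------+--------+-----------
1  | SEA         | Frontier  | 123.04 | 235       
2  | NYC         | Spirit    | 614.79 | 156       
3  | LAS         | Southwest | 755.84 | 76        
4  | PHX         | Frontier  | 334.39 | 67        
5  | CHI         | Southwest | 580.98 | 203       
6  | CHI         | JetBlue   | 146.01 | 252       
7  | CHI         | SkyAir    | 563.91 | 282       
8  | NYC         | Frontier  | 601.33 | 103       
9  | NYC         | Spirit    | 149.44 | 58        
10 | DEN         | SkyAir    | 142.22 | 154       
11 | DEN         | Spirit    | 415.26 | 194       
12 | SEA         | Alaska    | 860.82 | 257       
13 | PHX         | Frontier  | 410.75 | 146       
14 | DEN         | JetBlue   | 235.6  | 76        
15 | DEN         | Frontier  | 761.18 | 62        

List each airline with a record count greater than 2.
SELECT airline, COUNT(*) as cnt
FROM flights
GROUP BY airline
HAVING COUNT(*) > 2

Result:
  Frontier: 5
  Spirit: 3

Note: HAVING filters groups after aggregation, WHERE filters rows before.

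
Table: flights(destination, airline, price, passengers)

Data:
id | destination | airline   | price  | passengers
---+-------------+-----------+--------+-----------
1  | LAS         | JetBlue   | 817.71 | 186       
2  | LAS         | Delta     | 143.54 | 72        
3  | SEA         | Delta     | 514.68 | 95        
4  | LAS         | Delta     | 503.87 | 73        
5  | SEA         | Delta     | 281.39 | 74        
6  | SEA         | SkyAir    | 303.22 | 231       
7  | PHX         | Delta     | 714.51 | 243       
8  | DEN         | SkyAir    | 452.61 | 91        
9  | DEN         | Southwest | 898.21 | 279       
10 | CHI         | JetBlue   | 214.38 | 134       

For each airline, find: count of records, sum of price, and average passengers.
SELECT airline,
       COUNT(*) as cnt,
       SUM(price) as total_price,
       AVG(passengers) as avg_passengers
FROM flights
GROUP BY airline

Result:
  Delta: 5 records, 2157.99 total price, 111.40 avg passengers
  JetBlue: 2 records, 1032.09 total price, 160.00 avg passengers
  SkyAir: 2 records, 755.83 total price, 161.00 avg passengers
  Southwest: 1 records, 898.21 total price, 279.00 avg passengers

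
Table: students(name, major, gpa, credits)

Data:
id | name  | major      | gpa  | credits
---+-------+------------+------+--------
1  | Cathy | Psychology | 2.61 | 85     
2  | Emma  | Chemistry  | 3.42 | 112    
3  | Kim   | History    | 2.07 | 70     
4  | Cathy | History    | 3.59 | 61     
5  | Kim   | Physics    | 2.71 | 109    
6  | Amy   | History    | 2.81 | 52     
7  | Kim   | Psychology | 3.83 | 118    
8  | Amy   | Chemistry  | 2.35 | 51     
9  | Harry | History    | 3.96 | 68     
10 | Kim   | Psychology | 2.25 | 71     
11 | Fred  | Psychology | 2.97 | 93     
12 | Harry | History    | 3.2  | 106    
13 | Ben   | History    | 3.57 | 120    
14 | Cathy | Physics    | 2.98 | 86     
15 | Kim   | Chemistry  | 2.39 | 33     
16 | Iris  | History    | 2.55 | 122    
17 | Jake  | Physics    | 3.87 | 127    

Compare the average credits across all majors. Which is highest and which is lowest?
SELECT major, AVG(credits)
FROM students
GROUP BY major
ORDER BY AVG(credits)

All groups:
  Chemistry: 65.33
  History: 85.57
  Psychology: 91.75
  Physics: 107.33

Highest: Physics (107.33)
Lowest: Chemistry (65.33)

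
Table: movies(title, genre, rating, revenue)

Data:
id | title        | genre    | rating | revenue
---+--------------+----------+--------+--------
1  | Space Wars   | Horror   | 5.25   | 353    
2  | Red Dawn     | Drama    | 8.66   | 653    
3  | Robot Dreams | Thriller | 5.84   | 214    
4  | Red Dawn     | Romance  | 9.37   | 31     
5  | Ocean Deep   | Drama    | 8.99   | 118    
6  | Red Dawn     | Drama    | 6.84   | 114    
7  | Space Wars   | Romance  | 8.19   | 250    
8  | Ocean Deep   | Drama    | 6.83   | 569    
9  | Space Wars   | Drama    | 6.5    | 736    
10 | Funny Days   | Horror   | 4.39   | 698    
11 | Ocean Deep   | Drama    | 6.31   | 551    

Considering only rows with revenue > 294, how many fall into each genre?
SELECT genre, COUNT(*)
FROM movies
WHERE revenue > 294
GROUP BY genre

Note: WHERE filters rows before grouping.

Result:
  Drama: 4
  Horror: 2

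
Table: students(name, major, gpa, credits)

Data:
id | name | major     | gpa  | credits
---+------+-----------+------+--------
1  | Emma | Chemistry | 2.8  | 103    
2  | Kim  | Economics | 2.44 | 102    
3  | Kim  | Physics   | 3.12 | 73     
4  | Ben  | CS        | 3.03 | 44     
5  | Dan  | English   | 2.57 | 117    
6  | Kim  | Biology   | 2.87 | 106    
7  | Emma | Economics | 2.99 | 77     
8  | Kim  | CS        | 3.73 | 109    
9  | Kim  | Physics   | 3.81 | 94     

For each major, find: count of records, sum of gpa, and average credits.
SELECT major,
       COUNT(*) as cnt,
       SUM(gpa) as total_gpa,
       AVG(credits) as avg_credits
FROM students
GROUP BY major

Result:
  Biology: 1 records, 2.87 total gpa, 106.00 avg credits
  CS: 2 records, 6.76 total gpa, 76.50 avg credits
  Chemistry: 1 records, 2.80 total gpa, 103.00 avg credits
  Economics: 2 records, 5.43 total gpa, 89.50 avg credits
  English: 1 records, 2.57 total gpa, 117.00 avg credits
  Physics: 2 records, 6.93 total gpa, 83.50 avg credits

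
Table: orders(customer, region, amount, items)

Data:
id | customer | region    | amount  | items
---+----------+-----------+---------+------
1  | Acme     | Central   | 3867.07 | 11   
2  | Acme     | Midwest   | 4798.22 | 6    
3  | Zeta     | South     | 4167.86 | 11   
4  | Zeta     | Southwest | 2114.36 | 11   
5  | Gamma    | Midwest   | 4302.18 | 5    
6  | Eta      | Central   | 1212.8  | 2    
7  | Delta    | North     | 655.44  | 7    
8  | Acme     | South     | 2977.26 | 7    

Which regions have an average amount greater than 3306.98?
SELECT region, AVG(amount)
FROM orders
GROUP BY region
HAVING AVG(amount) > 3306.98

Result:
  Midwest: avg=4550.20
  South: avg=3572.56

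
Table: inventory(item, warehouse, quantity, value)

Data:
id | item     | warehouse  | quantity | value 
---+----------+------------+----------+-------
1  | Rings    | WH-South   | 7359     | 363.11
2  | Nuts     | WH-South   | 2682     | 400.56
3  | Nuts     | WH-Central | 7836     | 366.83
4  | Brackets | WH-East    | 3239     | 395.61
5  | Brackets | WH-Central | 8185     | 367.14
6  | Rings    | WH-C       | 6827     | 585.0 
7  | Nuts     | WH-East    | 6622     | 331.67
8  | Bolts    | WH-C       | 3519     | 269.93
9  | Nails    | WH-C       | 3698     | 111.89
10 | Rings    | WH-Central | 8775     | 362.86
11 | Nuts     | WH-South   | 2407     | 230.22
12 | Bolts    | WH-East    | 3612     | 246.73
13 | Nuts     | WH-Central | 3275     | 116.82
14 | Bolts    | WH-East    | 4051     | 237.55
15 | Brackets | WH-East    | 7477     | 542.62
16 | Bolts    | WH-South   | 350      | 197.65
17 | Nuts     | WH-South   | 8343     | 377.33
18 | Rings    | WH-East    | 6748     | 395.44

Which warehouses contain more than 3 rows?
SELECT warehouse, COUNT(*) as cnt
FROM inventory
GROUP BY warehouse
HAVING COUNT(*) > 3

Result:
  WH-Central: 4
  WH-East: 6
  WH-South: 5

Note: HAVING filters groups after aggregation, WHERE filters rows before.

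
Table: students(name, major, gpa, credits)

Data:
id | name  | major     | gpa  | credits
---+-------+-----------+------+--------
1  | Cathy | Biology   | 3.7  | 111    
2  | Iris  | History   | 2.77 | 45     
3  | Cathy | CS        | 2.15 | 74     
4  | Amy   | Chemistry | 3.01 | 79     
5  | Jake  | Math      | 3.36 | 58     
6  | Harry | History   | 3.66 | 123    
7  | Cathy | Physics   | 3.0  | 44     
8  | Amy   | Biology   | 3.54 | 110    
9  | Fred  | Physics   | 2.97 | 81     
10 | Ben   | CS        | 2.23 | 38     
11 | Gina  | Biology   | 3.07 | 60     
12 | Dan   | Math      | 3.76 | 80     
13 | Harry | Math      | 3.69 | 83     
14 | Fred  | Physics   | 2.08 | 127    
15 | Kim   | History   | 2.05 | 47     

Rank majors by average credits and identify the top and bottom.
SELECT major, AVG(credits)
FROM students
GROUP BY major
ORDER BY AVG(credits)

All groups:
  CS: 56.00
  History: 71.67
  Math: 73.67
  Chemistry: 79.00
  Physics: 84.00
  Biology: 93.67

Highest: Biology (93.67)
Lowest: CS (56.00)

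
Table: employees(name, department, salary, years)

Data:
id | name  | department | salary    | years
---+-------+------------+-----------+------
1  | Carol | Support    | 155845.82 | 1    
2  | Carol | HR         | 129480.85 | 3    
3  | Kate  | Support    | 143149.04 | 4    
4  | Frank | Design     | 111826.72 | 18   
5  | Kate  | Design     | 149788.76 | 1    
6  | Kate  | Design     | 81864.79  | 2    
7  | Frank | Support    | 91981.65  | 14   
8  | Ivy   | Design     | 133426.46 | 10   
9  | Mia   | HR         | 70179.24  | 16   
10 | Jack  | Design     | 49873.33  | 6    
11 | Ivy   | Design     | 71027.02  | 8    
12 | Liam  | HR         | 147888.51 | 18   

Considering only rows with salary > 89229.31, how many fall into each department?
SELECT department, COUNT(*)
FROM employees
WHERE salary > 89229.31
GROUP BY department

Note: WHERE filters rows before grouping.

Result:
  Design: 3
  HR: 2
  Support: 3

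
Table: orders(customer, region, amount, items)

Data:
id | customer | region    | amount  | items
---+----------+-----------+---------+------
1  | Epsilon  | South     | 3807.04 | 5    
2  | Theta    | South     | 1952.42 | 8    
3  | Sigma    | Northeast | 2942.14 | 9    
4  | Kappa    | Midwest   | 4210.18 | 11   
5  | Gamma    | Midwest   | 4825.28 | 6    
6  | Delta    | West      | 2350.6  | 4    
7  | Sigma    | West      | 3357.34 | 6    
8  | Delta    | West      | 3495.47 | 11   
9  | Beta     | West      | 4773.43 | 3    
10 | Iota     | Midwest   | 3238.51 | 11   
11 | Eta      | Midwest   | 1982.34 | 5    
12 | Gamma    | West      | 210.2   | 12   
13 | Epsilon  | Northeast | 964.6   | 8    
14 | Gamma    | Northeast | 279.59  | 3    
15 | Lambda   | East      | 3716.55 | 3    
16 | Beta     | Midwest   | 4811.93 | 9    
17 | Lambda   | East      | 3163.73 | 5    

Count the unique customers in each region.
SELECT region, COUNT(DISTINCT customer)
FROM orders
GROUP BY region

Result:
  East: 1 distinct
  Midwest: 5 distinct
  Northeast: 3 distinct
  South: 2 distinct
  West: 4 distinct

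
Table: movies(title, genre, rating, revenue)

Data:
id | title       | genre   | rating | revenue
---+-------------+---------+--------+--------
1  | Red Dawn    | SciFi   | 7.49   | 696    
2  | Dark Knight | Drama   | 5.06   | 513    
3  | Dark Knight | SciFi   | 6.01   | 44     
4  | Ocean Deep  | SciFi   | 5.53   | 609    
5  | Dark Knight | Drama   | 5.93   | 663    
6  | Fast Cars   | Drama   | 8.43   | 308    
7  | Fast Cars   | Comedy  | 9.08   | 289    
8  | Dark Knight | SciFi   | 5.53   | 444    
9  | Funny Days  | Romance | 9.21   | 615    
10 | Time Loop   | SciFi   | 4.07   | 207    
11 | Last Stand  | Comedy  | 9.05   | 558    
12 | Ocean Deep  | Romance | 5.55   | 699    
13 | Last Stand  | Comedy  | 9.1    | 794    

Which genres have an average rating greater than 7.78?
SELECT genre, AVG(rating)
FROM movies
GROUP BY genre
HAVING AVG(rating) > 7.78

Result:
  Comedy: avg=9.08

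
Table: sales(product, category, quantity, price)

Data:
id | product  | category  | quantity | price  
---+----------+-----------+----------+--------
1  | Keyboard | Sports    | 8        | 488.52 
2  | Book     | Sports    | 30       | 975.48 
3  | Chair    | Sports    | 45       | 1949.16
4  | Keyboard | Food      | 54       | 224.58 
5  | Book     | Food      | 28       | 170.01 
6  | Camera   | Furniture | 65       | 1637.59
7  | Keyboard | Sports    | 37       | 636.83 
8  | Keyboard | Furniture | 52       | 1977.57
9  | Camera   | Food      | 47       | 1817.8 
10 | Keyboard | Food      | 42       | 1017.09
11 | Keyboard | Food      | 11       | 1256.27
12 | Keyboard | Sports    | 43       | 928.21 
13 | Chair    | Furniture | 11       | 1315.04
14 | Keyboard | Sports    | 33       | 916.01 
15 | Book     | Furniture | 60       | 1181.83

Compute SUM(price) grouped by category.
SELECT category, SUM(price) as result
FROM sales
GROUP BY category

Result:
  Food: 4485.75
  Furniture: 6112.03
  Sports: 5894.21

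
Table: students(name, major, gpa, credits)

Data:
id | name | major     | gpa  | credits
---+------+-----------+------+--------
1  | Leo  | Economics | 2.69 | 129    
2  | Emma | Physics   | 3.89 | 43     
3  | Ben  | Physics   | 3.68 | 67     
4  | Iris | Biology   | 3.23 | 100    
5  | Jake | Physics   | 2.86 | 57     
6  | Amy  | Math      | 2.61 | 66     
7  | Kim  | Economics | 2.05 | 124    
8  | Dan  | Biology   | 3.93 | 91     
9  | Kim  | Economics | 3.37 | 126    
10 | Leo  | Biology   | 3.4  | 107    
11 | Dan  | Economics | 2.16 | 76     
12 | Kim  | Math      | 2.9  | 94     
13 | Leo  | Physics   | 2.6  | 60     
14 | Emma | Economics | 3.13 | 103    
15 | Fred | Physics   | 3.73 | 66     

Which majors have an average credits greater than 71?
SELECT major, AVG(credits)
FROM students
GROUP BY major
HAVING AVG(credits) > 71

Result:
  Biology: avg=99.33
  Economics: avg=111.60
  Math: avg=80.00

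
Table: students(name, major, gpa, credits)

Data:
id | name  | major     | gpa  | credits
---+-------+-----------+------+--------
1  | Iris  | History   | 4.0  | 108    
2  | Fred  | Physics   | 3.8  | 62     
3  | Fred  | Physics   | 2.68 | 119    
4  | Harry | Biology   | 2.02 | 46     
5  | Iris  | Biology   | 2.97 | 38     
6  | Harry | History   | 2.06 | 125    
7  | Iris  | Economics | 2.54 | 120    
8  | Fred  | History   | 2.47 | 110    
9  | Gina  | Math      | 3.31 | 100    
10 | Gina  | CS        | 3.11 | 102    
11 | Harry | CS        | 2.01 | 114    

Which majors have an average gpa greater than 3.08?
SELECT major, AVG(gpa)
FROM students
GROUP BY major
HAVING AVG(gpa) > 3.08

Result:
  Math: avg=3.31
  Physics: avg=3.24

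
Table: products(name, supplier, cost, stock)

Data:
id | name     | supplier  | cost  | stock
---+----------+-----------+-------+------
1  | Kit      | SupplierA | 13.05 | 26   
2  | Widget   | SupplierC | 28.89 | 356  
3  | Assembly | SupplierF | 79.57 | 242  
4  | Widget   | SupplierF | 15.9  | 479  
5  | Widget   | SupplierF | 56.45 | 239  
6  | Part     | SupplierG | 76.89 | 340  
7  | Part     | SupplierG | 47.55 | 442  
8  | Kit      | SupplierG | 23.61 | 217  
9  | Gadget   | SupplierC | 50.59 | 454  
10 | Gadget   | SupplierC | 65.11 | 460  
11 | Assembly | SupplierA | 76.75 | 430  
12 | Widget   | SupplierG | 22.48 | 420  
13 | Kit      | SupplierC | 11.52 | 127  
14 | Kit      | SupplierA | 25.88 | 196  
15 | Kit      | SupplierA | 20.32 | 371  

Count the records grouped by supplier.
SELECT supplier, COUNT(*) as count
FROM products
GROUP BY supplier

Result:
  SupplierA: 4
  SupplierC: 4
  SupplierF: 3
  SupplierG: 4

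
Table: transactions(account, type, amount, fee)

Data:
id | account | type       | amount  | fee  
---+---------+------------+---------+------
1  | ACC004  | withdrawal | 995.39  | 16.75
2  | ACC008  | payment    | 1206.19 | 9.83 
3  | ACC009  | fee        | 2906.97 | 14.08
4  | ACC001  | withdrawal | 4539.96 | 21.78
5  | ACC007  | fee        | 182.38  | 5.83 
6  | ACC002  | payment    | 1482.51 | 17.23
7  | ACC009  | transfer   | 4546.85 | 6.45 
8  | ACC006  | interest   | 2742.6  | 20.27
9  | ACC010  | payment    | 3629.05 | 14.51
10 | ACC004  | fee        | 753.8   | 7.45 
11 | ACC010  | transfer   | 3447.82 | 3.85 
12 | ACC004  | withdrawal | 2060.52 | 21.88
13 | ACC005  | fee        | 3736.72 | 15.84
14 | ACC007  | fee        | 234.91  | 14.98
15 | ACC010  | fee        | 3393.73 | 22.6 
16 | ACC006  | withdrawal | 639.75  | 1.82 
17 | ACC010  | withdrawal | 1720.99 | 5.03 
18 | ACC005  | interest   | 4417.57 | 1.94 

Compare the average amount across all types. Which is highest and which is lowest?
SELECT type, AVG(amount)
FROM transactions
GROUP BY type
ORDER BY AVG(amount)

All groups:
  fee: 1868.09
  withdrawal: 1991.32
  payment: 2105.92
  interest: 3580.09
  transfer: 3997.34

Highest: transfer (3997.34)
Lowest: fee (1868.09)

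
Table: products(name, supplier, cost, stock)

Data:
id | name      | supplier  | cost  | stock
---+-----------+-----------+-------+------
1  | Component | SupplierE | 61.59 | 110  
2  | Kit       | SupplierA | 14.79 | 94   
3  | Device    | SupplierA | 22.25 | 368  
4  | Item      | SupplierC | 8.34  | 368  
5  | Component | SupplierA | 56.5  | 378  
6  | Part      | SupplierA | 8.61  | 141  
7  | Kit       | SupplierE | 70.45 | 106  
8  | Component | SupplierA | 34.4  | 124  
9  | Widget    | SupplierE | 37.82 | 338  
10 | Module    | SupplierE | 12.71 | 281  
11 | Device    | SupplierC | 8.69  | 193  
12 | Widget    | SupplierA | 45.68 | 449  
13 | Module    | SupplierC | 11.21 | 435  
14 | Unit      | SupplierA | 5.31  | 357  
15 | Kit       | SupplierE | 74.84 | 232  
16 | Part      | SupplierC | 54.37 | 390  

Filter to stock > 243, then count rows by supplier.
SELECT supplier, COUNT(*)
FROM products
WHERE stock > 243
GROUP BY supplier

Note: WHERE filters rows before grouping.

Result:
  SupplierA: 4
  SupplierC: 3
  SupplierE: 2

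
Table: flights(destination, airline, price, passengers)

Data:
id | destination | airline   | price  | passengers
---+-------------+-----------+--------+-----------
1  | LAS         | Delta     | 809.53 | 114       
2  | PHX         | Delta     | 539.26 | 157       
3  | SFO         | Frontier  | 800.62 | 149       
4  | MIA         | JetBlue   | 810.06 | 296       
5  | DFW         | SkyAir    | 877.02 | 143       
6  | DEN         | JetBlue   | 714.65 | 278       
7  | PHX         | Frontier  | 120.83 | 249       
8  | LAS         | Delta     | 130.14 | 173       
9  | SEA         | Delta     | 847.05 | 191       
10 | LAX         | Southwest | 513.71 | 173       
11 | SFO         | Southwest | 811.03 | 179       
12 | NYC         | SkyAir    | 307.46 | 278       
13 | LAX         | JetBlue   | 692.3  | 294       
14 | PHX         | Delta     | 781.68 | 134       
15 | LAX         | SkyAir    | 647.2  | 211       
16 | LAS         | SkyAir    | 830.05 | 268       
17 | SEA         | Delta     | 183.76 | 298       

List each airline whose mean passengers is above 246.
SELECT airline, AVG(passengers)
FROM flights
GROUP BY airline
HAVING AVG(passengers) > 246

Result:
  JetBlue: avg=289.33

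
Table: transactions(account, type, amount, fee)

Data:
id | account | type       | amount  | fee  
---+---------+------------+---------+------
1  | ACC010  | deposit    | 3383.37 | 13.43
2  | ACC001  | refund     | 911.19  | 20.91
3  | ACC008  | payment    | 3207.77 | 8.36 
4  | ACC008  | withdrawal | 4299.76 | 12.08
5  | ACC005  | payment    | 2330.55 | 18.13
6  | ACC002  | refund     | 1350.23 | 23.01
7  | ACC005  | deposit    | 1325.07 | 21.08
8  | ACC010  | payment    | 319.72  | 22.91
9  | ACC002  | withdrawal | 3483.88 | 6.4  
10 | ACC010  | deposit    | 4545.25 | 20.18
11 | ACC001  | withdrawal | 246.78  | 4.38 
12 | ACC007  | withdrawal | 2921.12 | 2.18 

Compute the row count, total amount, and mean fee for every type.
SELECT type,
       COUNT(*) as cnt,
       SUM(amount) as total_amount,
       AVG(fee) as avg_fee
FROM transactions
GROUP BY type

Result:
  deposit: 3 records, 9253.69 total amount, 18.23 avg fee
  payment: 3 records, 5858.04 total amount, 16.47 avg fee
  refund: 2 records, 2261.42 total amount, 21.96 avg fee
  withdrawal: 4 records, 10951.54 total amount, 6.26 avg fee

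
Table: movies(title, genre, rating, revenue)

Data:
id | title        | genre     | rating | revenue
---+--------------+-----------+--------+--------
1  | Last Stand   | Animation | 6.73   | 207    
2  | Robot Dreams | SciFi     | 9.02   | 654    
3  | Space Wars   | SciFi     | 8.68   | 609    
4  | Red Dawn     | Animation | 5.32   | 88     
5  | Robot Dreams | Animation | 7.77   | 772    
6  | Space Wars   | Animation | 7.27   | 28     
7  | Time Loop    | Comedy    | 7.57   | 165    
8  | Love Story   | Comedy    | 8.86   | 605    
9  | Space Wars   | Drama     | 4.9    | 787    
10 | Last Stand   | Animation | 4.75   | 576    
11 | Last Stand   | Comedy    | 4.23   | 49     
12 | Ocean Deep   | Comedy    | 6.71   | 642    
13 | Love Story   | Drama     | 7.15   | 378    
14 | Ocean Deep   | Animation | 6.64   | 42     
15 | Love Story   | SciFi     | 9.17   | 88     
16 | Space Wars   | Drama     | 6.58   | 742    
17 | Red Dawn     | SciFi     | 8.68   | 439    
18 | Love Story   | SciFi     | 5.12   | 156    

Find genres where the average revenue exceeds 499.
SELECT genre, AVG(revenue)
FROM movies
GROUP BY genre
HAVING AVG(revenue) > 499

Result:
  Drama: avg=635.67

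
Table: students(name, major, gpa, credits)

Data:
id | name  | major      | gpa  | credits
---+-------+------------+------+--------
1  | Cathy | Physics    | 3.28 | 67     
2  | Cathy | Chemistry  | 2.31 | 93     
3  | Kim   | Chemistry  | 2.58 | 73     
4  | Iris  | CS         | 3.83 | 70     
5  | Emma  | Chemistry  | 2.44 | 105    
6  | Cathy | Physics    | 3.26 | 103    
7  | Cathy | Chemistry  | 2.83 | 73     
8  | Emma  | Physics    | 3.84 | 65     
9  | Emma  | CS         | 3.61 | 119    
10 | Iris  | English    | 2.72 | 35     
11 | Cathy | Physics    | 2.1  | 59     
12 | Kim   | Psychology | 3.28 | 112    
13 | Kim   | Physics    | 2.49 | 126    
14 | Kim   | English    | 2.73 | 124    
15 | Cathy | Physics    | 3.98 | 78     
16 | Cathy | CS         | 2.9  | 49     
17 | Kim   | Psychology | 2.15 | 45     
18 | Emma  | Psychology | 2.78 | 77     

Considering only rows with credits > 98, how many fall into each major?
SELECT major, COUNT(*)
FROM students
WHERE credits > 98
GROUP BY major

Note: WHERE filters rows before grouping.

Result:
  CS: 1
  Chemistry: 1
  English: 1
  Physics: 2
  Psychology: 1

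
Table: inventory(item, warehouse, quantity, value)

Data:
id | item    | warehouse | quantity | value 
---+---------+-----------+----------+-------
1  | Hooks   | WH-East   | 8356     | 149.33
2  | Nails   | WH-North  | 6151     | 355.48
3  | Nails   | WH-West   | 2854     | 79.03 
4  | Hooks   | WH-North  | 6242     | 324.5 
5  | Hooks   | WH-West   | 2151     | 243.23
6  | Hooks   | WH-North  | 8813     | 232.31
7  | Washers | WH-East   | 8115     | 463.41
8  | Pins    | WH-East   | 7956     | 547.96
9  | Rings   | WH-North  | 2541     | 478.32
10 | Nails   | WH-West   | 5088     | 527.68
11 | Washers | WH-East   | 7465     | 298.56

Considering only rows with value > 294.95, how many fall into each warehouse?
SELECT warehouse, COUNT(*)
FROM inventory
WHERE value > 294.95
GROUP BY warehouse

Note: WHERE filters rows before grouping.

Result:
  WH-East: 3
  WH-North: 3
  WH-West: 1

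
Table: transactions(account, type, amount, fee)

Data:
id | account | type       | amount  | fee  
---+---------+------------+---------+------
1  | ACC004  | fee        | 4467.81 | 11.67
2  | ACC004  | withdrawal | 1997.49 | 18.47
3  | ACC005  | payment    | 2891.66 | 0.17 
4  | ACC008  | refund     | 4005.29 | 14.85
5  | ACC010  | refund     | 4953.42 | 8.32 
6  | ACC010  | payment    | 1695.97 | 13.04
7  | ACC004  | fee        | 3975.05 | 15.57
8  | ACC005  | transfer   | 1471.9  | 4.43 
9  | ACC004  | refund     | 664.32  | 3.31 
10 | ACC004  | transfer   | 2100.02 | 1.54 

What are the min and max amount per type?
SELECT type, MIN(amount), MAX(amount)
FROM transactions
GROUP BY type

Result:
  fee: min=3975.05, max=4467.81
  payment: min=1695.97, max=2891.66
  refund: min=664.32, max=4953.42
  transfer: min=1471.90, max=2100.02
  withdrawal: min=1997.49, max=1997.49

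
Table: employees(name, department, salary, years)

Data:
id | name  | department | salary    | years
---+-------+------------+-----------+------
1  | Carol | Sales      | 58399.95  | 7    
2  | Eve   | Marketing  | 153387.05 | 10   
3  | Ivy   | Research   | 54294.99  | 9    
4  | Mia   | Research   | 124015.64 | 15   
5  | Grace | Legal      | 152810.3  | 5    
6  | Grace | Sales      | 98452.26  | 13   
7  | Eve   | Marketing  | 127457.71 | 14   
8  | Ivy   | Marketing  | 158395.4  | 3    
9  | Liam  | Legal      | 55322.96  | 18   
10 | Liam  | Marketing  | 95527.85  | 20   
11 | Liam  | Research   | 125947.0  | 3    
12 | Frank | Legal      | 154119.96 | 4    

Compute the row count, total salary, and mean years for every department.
SELECT department,
       COUNT(*) as cnt,
       SUM(salary) as total_salary,
       AVG(years) as avg_years
FROM employees
GROUP BY department

Result:
  Legal: 3 records, 362253.22 total salary, 9.00 avg years
  Marketing: 4 records, 534768.01 total salary, 11.75 avg years
  Research: 3 records, 304257.63 total salary, 9.00 avg years
  Sales: 2 records, 156852.21 total salary, 10.00 avg years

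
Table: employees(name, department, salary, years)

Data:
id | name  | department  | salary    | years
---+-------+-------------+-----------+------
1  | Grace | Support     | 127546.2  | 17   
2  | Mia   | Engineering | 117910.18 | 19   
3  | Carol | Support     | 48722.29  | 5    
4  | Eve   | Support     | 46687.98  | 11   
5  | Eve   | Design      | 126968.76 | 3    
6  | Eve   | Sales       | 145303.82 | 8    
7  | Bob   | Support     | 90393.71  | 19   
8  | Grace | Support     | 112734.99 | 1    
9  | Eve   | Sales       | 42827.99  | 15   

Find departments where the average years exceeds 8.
SELECT department, AVG(years)
FROM employees
GROUP BY department
HAVING AVG(years) > 8

Result:
  Engineering: avg=19.00
  Sales: avg=11.50
  Support: avg=10.60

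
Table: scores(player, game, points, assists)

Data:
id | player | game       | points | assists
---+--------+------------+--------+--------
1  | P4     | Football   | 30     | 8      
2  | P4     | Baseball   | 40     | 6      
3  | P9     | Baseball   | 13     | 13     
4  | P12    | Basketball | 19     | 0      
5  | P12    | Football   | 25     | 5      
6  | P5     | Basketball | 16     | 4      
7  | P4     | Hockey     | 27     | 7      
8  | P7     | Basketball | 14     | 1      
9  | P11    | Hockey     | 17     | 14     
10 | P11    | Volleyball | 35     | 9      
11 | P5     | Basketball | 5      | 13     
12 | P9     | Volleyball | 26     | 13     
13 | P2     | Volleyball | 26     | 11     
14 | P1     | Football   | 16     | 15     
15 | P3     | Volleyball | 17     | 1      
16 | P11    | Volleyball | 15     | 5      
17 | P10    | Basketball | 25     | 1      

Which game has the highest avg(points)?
SELECT game, AVG(points) as val
FROM scores
GROUP BY game
ORDER BY val DESC
LIMIT 1

Result: Baseball with avg(points) = 26.50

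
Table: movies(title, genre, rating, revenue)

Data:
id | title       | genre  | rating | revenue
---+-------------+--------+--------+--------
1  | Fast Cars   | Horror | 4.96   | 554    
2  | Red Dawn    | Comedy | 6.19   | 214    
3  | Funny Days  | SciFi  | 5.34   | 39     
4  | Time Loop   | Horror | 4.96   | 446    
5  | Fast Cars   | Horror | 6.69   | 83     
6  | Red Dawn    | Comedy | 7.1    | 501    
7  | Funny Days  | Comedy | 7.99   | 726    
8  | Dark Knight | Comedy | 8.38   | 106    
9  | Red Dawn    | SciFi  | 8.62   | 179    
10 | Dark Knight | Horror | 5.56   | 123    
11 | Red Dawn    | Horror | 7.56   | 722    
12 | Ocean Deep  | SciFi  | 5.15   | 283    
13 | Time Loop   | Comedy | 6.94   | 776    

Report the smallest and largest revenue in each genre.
SELECT genre, MIN(revenue), MAX(revenue)
FROM movies
GROUP BY genre

Result:
  Comedy: min=106, max=776
  Horror: min=83, max=722
  SciFi: min=39, max=283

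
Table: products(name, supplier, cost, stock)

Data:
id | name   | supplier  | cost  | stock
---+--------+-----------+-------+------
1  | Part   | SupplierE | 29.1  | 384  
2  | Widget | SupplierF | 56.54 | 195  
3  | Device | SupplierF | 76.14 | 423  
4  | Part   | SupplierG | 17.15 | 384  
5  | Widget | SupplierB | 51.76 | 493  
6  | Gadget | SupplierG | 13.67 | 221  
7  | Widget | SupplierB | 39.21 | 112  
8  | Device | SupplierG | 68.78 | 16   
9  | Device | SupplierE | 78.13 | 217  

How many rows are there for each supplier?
SELECT supplier, COUNT(*) as count
FROM products
GROUP BY supplier

Result:
  SupplierB: 2
  SupplierE: 2
  SupplierF: 2
  SupplierG: 3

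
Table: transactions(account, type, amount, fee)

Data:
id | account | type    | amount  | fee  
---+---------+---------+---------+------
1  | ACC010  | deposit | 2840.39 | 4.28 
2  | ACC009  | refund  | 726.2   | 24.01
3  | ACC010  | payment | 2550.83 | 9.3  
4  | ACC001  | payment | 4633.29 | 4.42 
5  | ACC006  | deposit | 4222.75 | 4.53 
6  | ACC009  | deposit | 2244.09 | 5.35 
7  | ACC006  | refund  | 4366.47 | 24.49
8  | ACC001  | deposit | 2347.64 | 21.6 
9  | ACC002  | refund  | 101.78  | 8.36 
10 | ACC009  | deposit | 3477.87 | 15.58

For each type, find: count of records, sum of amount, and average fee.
SELECT type,
       COUNT(*) as cnt,
       SUM(amount) as total_amount,
       AVG(fee) as avg_fee
FROM transactions
GROUP BY type

Result:
  deposit: 5 records, 15132.74 total amount, 10.27 avg fee
  payment: 2 records, 7184.12 total amount, 6.86 avg fee
  refund: 3 records, 5194.45 total amount, 18.95 avg fee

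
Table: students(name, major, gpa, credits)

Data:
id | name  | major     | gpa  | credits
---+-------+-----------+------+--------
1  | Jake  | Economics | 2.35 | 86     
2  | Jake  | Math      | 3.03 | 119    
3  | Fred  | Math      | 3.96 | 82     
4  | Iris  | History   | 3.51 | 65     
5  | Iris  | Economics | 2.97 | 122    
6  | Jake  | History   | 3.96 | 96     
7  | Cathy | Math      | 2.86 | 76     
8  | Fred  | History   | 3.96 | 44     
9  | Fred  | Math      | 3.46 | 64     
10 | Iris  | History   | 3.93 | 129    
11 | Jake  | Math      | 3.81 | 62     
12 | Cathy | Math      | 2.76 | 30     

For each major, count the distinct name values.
SELECT major, COUNT(DISTINCT name)
FROM students
GROUP BY major

Result:
  Economics: 2 distinct
  History: 3 distinct
  Math: 3 distinct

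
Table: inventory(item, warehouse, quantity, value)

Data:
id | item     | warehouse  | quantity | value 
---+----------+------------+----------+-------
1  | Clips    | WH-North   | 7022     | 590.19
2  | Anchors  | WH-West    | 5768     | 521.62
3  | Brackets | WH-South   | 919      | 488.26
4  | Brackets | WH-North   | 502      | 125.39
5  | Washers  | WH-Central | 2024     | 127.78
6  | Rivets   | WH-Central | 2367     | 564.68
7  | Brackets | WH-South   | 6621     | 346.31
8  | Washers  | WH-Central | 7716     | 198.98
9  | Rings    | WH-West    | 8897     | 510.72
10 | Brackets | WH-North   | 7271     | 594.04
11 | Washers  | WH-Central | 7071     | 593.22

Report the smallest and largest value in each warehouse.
SELECT warehouse, MIN(value), MAX(value)
FROM inventory
GROUP BY warehouse

Result:
  WH-Central: min=127.78, max=593.22
  WH-North: min=125.39, max=594.04
  WH-South: min=346.31, max=488.26
  WH-West: min=510.72, max=521.62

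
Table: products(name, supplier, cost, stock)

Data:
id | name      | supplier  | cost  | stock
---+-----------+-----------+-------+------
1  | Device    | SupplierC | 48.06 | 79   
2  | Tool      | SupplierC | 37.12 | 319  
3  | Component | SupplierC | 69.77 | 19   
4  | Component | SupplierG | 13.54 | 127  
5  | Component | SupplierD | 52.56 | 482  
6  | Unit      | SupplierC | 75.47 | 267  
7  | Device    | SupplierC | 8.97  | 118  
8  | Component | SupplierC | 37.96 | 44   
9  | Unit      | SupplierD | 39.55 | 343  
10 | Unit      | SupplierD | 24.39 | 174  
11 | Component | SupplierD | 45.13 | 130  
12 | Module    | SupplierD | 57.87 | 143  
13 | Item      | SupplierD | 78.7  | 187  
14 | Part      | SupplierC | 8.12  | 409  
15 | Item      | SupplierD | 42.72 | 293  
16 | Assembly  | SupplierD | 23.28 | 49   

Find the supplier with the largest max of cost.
SELECT supplier, MAX(cost) as val
FROM products
GROUP BY supplier
ORDER BY val DESC
LIMIT 1

Result: SupplierD with max(cost) = 78.70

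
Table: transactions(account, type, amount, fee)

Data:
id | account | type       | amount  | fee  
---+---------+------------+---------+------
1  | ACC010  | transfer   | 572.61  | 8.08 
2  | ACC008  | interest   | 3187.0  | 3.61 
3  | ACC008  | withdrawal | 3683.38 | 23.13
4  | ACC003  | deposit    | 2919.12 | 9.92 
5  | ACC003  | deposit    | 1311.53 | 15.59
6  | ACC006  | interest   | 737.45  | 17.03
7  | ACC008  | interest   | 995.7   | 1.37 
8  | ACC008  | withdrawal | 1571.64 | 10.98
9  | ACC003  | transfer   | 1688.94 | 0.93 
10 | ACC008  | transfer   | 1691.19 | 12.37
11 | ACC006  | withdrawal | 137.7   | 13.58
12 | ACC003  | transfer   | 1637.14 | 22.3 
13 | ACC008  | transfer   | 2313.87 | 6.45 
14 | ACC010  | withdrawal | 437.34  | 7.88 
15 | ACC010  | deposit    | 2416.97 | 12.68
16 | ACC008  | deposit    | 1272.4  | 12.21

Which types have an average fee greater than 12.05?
SELECT type, AVG(fee)
FROM transactions
GROUP BY type
HAVING AVG(fee) > 12.05

Result:
  deposit: avg=12.60
  withdrawal: avg=13.89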